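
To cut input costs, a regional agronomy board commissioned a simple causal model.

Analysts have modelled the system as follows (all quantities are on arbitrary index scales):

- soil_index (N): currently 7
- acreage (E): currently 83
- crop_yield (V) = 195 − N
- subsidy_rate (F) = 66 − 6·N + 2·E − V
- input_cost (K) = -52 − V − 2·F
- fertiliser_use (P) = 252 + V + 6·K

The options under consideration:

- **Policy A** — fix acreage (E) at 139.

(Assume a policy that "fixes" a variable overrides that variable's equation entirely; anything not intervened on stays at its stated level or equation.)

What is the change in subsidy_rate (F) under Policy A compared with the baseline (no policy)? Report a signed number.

112

Baseline:
  N = 7
  E = 83
  V = 195 − 7 = 188
  F = 66 − 6·7 + 2·83 − 188 = 2
Policy A (E := 139):
  N = 7
  E = 139
  V = 195 − 7 = 188
  F = 66 − 6·7 + 2·139 − 188 = 114
Change in F: 114 − 2 = 112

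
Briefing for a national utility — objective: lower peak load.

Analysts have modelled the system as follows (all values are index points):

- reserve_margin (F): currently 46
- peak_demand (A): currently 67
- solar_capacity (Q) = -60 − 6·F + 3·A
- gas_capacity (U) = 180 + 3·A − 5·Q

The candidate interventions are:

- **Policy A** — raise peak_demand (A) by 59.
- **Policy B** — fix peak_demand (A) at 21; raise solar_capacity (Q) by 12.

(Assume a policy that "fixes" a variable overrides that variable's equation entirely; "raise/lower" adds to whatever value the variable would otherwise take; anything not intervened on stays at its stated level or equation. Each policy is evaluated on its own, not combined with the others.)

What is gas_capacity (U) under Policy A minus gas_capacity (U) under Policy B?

-1200

Policy A (A + 59):
  F = 46
  A = 67 + 59 = 126
  Q = -60 − 6·46 + 3·126 = 42
  U = 180 + 3·126 − 5·42 = 348
Policy B (A := 21, Q + 12):
  F = 46
  A = 21
  Q = -60 − 6·46 + 3·21 (+12 from intervention) = -261
  U = 180 + 3·21 − 5·(-261) = 1548
U: 348 − 1548 = -1200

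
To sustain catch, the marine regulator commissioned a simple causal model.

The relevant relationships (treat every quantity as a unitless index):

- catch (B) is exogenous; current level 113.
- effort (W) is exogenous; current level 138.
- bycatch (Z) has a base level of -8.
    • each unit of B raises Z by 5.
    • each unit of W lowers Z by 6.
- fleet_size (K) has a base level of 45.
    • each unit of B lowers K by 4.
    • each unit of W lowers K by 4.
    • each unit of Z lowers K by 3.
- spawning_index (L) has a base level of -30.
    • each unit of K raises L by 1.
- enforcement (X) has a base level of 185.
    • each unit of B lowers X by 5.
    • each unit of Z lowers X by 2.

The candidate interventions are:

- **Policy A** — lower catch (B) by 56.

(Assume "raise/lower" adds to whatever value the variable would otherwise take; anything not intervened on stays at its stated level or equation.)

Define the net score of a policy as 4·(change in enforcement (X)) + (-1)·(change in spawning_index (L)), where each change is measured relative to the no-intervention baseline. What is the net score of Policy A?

Baseline:
  B = 113
  W = 138
  Z = -8 + 5·113 − 6·138 = -271
  K = 45 − 4·113 − 4·138 − 3·(-271) = -146
  L = -30 + (-146) = -176
  X = 185 − 5·113 − 2·(-271) = 162
Policy A (B − 56):
  B = 113 − 56 = 57
  W = 138
  Z = -8 + 5·57 − 6·138 = -551
  K = 45 − 4·57 − 4·138 − 3·(-551) = 918
  L = -30 + 918 = 888
  X = 185 − 5·57 − 2·(-551) = 1002
ΔX = 1002 − 162 = 840; ΔL = 888 − (-176) = 1064
Score = 4·840 + (-1)·1064 = 2296

2296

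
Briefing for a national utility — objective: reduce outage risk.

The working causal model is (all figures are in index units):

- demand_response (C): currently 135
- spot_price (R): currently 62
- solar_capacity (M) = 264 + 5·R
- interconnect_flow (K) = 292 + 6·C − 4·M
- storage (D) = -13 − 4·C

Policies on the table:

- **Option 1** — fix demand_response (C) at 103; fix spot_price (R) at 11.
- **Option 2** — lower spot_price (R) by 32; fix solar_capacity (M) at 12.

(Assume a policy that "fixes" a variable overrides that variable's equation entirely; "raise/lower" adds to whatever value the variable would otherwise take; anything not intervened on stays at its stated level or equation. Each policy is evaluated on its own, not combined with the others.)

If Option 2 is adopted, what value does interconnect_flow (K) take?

1054

Option 2 (R − 32, M := 12):
  C = 135
  R = 62 − 32 = 30
  M = 12
  K = 292 + 6·135 − 4·12 = 1054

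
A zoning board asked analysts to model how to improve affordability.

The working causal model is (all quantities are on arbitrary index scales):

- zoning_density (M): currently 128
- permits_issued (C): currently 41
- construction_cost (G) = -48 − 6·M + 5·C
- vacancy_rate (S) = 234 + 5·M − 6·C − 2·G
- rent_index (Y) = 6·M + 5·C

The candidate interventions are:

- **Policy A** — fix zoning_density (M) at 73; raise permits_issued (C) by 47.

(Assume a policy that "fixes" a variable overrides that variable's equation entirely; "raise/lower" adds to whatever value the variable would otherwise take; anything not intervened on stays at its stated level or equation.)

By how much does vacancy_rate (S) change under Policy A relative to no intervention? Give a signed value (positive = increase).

Baseline:
  M = 128
  C = 41
  G = -48 − 6·128 + 5·41 = -611
  S = 234 + 5·128 − 6·41 − 2·(-611) = 1850
Policy A (M := 73, C + 47):
  M = 73
  C = 41 + 47 = 88
  G = -48 − 6·73 + 5·88 = -46
  S = 234 + 5·73 − 6·88 − 2·(-46) = 163
Change in S: 163 − 1850 = -1687

-1687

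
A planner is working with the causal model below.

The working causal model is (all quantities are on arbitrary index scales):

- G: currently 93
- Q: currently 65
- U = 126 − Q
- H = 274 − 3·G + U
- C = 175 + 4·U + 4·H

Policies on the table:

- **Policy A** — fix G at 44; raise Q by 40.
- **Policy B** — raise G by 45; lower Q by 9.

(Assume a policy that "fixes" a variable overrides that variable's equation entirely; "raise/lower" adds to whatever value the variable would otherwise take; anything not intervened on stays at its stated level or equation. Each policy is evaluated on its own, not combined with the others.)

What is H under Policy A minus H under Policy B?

233

Policy A (G := 44, Q + 40):
  G = 44
  Q = 65 + 40 = 105
  U = 126 − 105 = 21
  H = 274 − 3·44 + 21 = 163
Policy B (G + 45, Q − 9):
  G = 93 + 45 = 138
  Q = 65 − 9 = 56
  U = 126 − 56 = 70
  H = 274 − 3·138 + 70 = -70
H: 163 − (-70) = 233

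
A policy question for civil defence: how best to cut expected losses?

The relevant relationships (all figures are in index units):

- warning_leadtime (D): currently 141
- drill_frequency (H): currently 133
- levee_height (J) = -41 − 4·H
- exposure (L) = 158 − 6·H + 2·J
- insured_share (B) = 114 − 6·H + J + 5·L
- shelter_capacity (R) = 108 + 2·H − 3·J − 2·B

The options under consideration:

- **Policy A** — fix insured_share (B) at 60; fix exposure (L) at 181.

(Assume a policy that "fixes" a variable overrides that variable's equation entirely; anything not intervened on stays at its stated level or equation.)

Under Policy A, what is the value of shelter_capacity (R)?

1973

Policy A (B := 60, L := 181):
  H = 133
  J = -41 − 4·133 = -573
  L = 181
  B = 60
  R = 108 + 2·133 − 3·(-573) − 2·60 = 1973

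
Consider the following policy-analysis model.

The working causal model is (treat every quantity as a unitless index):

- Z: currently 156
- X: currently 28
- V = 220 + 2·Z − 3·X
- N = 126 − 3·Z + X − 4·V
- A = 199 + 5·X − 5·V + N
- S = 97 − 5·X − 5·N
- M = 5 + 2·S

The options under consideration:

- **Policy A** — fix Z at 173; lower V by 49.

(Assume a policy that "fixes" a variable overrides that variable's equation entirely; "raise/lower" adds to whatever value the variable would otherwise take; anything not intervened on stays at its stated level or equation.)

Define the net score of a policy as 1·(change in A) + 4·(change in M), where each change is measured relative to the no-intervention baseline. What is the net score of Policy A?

-276

Baseline:
  Z = 156
  X = 28
  V = 220 + 2·156 − 3·28 = 448
  N = 126 − 3·156 + 28 − 4·448 = -2106
  A = 199 + 5·28 − 5·448 + (-2106) = -4007
  S = 97 − 5·28 − 5·(-2106) = 10487
  M = 5 + 2·10487 = 20979
Policy A (Z := 173, V − 49):
  Z = 173
  X = 28
  V = 220 + 2·173 − 3·28 (−49 from intervention) = 433
  N = 126 − 3·173 + 28 − 4·433 = -2097
  A = 199 + 5·28 − 5·433 + (-2097) = -3923
  S = 97 − 5·28 − 5·(-2097) = 10442
  M = 5 + 2·10442 = 20889
ΔA = -3923 − (-4007) = 84; ΔM = 20889 − 20979 = -90
Score = 1·84 + 4·(-90) = -276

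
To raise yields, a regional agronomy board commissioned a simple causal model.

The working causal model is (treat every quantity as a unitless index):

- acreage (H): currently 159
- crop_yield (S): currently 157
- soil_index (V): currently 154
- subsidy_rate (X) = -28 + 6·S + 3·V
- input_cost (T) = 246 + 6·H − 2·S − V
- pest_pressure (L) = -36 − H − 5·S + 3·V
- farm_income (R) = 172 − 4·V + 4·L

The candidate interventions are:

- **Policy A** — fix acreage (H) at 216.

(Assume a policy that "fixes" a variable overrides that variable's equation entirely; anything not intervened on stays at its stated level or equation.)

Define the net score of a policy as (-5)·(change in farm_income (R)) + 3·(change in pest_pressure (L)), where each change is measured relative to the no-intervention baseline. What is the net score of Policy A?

Baseline:
  H = 159
  S = 157
  V = 154
  L = -36 − 159 − 5·157 + 3·154 = -518
  R = 172 − 4·154 + 4·(-518) = -2516
Policy A (H := 216):
  H = 216
  S = 157
  V = 154
  L = -36 − 216 − 5·157 + 3·154 = -575
  R = 172 − 4·154 + 4·(-575) = -2744
ΔR = -2744 − (-2516) = -228; ΔL = -575 − (-518) = -57
Score = (-5)·(-228) + 3·(-57) = 969

969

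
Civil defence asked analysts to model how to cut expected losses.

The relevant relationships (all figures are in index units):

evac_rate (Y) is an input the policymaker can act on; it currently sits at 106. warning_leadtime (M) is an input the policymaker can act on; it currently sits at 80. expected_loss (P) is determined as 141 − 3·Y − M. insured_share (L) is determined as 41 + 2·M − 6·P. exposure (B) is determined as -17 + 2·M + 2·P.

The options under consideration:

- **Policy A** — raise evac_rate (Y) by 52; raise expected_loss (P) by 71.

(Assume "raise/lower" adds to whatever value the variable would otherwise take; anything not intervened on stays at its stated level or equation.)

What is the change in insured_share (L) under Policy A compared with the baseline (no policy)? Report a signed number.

510

Baseline:
  Y = 106
  M = 80
  P = 141 − 3·106 − 80 = -257
  L = 41 + 2·80 − 6·(-257) = 1743
Policy A (Y + 52, P + 71):
  Y = 106 + 52 = 158
  M = 80
  P = 141 − 3·158 − 80 (+71 from intervention) = -342
  L = 41 + 2·80 − 6·(-342) = 2253
Change in L: 2253 − 1743 = 510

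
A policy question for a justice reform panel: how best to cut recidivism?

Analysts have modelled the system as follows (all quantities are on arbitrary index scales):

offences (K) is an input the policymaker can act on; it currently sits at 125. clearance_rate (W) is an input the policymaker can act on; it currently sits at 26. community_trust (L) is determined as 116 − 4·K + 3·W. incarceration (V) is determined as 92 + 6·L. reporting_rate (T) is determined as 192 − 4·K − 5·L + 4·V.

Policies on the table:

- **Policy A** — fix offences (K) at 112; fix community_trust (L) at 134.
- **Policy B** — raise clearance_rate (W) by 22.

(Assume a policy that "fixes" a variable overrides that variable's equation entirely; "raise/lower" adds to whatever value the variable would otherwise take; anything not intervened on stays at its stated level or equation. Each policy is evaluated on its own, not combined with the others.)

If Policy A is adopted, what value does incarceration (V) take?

896

Policy A (K := 112, L := 134):
  K = 112
  W = 26
  L = 134
  V = 92 + 6·134 = 896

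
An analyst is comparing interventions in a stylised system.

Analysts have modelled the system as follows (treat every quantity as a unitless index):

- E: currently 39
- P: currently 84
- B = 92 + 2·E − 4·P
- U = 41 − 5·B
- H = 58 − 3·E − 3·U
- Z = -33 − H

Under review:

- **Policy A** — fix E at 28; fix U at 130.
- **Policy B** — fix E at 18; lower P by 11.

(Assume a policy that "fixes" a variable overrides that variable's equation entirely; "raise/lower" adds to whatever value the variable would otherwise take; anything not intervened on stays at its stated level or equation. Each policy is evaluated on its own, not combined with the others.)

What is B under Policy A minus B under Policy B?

Policy A (E := 28, U := 130):
  E = 28
  P = 84
  B = 92 + 2·28 − 4·84 = -188
Policy B (E := 18, P − 11):
  E = 18
  P = 84 − 11 = 73
  B = 92 + 2·18 − 4·73 = -164
B: -188 − (-164) = -24

-24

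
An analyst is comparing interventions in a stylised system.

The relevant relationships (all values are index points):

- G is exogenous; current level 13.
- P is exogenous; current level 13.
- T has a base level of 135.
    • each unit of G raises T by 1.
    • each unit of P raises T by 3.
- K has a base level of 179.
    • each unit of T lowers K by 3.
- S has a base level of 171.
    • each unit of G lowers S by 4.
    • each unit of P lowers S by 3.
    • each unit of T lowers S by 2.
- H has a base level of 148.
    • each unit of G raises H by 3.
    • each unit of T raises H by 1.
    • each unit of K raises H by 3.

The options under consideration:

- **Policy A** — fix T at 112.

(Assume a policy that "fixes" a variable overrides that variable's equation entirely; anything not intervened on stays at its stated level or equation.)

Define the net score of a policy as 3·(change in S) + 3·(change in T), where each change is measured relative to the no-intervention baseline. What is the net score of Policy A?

Baseline:
  G = 13
  P = 13
  T = 135 + 13 + 3·13 = 187
  S = 171 − 4·13 − 3·13 − 2·187 = -294
Policy A (T := 112):
  G = 13
  P = 13
  T = 112
  S = 171 − 4·13 − 3·13 − 2·112 = -144
ΔS = -144 − (-294) = 150; ΔT = 112 − 187 = -75
Score = 3·150 + 3·(-75) = 225

225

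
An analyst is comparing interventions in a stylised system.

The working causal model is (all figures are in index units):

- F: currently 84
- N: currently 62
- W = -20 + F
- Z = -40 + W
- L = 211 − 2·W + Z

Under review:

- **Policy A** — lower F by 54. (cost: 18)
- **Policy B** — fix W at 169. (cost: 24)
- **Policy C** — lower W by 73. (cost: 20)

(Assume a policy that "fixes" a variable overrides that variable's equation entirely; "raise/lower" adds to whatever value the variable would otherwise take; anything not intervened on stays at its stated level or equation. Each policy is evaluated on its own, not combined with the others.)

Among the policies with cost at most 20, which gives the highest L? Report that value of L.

180

Policy A (F − 54):
  F = 84 − 54 = 30
  W = -20 + 30 = 10
  Z = -40 + 10 = -30
  L = 211 − 2·10 + (-30) = 161
Policy C (W − 73):
  F = 84
  W = -20 + 84 (−73 from intervention) = -9
  Z = -40 + (-9) = -49
  L = 211 − 2·(-9) + (-49) = 180
Comparing — Policy A: L=161, Policy C: L=180. Highest is 180 (Policy C).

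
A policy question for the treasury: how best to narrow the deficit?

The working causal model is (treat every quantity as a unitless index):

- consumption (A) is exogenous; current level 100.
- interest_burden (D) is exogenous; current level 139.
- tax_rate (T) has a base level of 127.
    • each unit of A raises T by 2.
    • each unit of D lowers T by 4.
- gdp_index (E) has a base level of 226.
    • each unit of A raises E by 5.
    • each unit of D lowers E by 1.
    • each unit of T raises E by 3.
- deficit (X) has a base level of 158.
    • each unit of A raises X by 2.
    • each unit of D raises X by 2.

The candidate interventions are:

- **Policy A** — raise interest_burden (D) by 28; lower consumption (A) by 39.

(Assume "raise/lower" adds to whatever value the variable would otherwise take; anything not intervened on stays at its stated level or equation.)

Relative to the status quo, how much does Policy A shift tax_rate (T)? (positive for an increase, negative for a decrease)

Baseline:
  A = 100
  D = 139
  T = 127 + 2·100 − 4·139 = -229
Policy A (D + 28, A − 39):
  A = 100 − 39 = 61
  D = 139 + 28 = 167
  T = 127 + 2·61 − 4·167 = -419
Change in T: -419 − (-229) = -190

-190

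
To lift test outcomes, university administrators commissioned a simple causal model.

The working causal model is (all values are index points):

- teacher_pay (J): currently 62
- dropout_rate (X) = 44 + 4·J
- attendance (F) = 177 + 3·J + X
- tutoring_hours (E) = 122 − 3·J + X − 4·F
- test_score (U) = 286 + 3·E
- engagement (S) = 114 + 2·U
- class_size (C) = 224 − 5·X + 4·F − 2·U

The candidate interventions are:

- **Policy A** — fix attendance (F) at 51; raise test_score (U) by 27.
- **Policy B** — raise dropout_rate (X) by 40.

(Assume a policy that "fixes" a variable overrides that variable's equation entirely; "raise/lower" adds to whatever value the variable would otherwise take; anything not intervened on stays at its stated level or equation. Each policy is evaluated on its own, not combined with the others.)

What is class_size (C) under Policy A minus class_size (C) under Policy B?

Policy A (F := 51, U + 27):
  J = 62
  X = 44 + 4·62 = 292
  F = 51
  E = 122 − 3·62 + 292 − 4·51 = 24
  U = 286 + 3·24 (+27 from intervention) = 385
  C = 224 − 5·292 + 4·51 − 2·385 = -1802
Policy B (X + 40):
  J = 62
  X = 44 + 4·62 (+40 from intervention) = 332
  F = 177 + 3·62 + 332 = 695
  E = 122 − 3·62 + 332 − 4·695 = -2512
  U = 286 + 3·(-2512) = -7250
  C = 224 − 5·332 + 4·695 − 2·(-7250) = 15844
C: -1802 − 15844 = -17646

-17646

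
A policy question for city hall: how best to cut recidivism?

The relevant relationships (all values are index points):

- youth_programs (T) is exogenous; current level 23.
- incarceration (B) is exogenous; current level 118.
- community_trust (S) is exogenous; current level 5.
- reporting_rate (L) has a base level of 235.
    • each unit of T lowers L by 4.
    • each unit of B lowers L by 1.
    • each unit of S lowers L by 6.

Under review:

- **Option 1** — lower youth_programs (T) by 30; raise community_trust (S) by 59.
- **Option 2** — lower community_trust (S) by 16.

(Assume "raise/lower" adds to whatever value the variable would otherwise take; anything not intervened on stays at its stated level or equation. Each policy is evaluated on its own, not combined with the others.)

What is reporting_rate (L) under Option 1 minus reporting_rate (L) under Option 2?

Option 1 (T − 30, S + 59):
  T = 23 − 30 = -7
  B = 118
  S = 5 + 59 = 64
  L = 235 − 4·(-7) − 118 − 6·64 = -239
Option 2 (S − 16):
  T = 23
  B = 118
  S = 5 − 16 = -11
  L = 235 − 4·23 − 118 − 6·(-11) = 91
L: -239 − 91 = -330

-330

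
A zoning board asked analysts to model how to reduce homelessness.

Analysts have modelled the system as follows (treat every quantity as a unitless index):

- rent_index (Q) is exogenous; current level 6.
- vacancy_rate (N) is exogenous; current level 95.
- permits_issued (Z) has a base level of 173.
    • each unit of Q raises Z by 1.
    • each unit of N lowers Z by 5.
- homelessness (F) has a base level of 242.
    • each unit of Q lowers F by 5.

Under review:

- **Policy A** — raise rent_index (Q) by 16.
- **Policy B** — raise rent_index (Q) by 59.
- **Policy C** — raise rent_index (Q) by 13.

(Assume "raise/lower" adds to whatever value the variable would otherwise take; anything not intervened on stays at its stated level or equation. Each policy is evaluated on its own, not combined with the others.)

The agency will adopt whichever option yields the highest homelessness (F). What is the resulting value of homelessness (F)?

Policy A (Q + 16):
  Q = 6 + 16 = 22
  F = 242 − 5·22 = 132
Policy B (Q + 59):
  Q = 6 + 59 = 65
  F = 242 − 5·65 = -83
Policy C (Q + 13):
  Q = 6 + 13 = 19
  F = 242 − 5·19 = 147
Comparing — Policy A: F=132, Policy B: F=-83, Policy C: F=147. Highest is 147 (Policy C).

147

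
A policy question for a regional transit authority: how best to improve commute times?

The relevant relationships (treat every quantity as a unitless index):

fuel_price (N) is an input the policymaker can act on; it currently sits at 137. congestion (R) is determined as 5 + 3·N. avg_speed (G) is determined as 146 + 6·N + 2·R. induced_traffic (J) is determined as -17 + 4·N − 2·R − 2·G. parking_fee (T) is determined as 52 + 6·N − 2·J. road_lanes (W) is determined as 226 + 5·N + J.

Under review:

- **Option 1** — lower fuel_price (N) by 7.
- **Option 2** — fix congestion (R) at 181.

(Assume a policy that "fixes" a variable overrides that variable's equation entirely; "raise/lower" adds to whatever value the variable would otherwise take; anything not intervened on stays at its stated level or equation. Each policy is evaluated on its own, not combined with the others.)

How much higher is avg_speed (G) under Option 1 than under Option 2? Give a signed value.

386

Option 1 (N − 7):
  N = 137 − 7 = 130
  R = 5 + 3·130 = 395
  G = 146 + 6·130 + 2·395 = 1716
Option 2 (R := 181):
  N = 137
  R = 181
  G = 146 + 6·137 + 2·181 = 1330
G: 1716 − 1330 = 386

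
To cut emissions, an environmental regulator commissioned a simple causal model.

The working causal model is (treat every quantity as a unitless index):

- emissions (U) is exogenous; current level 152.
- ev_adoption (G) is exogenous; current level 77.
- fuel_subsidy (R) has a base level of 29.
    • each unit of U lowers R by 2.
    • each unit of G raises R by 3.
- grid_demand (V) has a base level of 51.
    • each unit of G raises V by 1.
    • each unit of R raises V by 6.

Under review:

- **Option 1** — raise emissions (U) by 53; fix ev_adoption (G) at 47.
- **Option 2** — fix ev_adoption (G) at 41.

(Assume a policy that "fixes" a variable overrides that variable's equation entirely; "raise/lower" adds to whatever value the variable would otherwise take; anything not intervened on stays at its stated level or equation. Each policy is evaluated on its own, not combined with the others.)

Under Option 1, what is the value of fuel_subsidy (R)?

Option 1 (U + 53, G := 47):
  U = 152 + 53 = 205
  G = 47
  R = 29 − 2·205 + 3·47 = -240

-240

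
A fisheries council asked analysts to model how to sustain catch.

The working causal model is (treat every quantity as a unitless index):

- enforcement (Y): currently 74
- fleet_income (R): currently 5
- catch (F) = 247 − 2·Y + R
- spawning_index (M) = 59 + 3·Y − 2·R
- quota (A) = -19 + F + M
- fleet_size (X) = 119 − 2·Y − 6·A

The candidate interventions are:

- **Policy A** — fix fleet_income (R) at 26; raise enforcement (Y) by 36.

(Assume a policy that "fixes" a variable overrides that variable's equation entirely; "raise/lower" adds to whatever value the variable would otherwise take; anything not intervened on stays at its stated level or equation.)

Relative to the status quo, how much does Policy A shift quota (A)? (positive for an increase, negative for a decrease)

Baseline:
  Y = 74
  R = 5
  F = 247 − 2·74 + 5 = 104
  M = 59 + 3·74 − 2·5 = 271
  A = -19 + 104 + 271 = 356
Policy A (R := 26, Y + 36):
  Y = 74 + 36 = 110
  R = 26
  F = 247 − 2·110 + 26 = 53
  M = 59 + 3·110 − 2·26 = 337
  A = -19 + 53 + 337 = 371
Change in A: 371 − 356 = 15

15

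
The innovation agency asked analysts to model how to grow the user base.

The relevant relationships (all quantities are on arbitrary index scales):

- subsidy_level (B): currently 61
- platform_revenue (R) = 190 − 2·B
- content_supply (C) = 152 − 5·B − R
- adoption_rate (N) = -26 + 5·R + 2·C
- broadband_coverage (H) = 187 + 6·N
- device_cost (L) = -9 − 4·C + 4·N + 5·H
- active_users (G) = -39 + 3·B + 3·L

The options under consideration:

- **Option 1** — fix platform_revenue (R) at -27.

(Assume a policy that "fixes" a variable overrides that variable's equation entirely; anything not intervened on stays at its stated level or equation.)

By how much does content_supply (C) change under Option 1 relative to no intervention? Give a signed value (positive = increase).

Baseline:
  B = 61
  R = 190 − 2·61 = 68
  C = 152 − 5·61 − 68 = -221
Option 1 (R := -27):
  B = 61
  R = -27
  C = 152 − 5·61 − (-27) = -126
Change in C: -126 − (-221) = 95

95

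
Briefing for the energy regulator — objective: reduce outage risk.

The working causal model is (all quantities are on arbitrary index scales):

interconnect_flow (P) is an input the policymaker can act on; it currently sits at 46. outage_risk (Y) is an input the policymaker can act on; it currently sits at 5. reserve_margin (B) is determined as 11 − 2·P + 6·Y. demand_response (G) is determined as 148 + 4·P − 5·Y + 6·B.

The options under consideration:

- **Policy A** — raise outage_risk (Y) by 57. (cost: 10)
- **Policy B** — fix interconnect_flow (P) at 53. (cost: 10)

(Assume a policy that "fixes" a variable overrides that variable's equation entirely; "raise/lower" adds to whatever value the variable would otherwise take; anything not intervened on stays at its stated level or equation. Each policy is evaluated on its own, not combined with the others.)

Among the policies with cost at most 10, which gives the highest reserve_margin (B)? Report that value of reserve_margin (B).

291

Policy A (Y + 57):
  P = 46
  Y = 5 + 57 = 62
  B = 11 − 2·46 + 6·62 = 291
Policy B (P := 53):
  P = 53
  Y = 5
  B = 11 − 2·53 + 6·5 = -65
Comparing — Policy A: B=291, Policy B: B=-65. Highest is 291 (Policy A).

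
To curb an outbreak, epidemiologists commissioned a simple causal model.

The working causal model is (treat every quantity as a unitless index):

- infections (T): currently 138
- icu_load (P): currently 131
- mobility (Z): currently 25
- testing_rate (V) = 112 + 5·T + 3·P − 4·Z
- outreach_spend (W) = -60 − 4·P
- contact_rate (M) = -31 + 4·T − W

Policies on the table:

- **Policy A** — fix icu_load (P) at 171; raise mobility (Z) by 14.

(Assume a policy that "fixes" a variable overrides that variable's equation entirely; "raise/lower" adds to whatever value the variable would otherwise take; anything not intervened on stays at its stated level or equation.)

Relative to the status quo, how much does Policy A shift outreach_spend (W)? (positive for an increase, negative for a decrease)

-160

Baseline:
  P = 131
  W = -60 − 4·131 = -584
Policy A (P := 171, Z + 14):
  P = 171
  W = -60 − 4·171 = -744
Change in W: -744 − (-584) = -160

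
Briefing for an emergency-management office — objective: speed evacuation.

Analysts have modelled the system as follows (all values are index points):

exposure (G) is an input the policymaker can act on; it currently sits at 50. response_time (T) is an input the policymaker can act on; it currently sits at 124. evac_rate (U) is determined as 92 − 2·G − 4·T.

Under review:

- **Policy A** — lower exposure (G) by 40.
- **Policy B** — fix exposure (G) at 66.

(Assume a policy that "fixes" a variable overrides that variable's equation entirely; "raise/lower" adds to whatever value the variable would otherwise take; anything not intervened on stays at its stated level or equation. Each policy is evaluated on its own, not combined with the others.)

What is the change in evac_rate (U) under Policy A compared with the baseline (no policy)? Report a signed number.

Baseline:
  G = 50
  T = 124
  U = 92 − 2·50 − 4·124 = -504
Policy A (G − 40):
  G = 50 − 40 = 10
  T = 124
  U = 92 − 2·10 − 4·124 = -424
Change in U: -424 − (-504) = 80

80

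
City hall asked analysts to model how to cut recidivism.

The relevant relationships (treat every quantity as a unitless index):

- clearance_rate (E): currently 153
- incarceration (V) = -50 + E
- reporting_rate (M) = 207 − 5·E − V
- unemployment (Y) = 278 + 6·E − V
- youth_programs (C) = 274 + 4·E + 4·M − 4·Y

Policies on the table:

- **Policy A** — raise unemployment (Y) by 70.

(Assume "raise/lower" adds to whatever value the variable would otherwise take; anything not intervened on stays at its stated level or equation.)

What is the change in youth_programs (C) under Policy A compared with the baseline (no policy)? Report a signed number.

Baseline:
  E = 153
  V = -50 + 153 = 103
  M = 207 − 5·153 − 103 = -661
  Y = 278 + 6·153 − 103 = 1093
  C = 274 + 4·153 + 4·(-661) − 4·1093 = -6130
Policy A (Y + 70):
  E = 153
  V = -50 + 153 = 103
  M = 207 − 5·153 − 103 = -661
  Y = 278 + 6·153 − 103 (+70 from intervention) = 1163
  C = 274 + 4·153 + 4·(-661) − 4·1163 = -6410
Change in C: -6410 − (-6130) = -280

-280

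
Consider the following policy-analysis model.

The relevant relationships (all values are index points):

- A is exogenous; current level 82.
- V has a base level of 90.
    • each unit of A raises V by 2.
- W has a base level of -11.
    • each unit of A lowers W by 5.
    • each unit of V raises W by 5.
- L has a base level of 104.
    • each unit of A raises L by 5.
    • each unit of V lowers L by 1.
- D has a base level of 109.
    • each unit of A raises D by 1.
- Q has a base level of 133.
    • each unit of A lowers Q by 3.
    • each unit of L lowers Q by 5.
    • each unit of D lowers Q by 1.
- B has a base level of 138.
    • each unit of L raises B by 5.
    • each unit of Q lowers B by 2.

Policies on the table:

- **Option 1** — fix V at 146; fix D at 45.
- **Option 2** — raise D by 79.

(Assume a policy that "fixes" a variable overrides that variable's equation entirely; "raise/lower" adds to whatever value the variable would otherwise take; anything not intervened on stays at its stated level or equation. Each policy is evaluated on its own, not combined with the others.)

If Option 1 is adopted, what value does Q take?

Option 1 (V := 146, D := 45):
  A = 82
  V = 146
  L = 104 + 5·82 − 146 = 368
  D = 45
  Q = 133 − 3·82 − 5·368 − 45 = -1998

-1998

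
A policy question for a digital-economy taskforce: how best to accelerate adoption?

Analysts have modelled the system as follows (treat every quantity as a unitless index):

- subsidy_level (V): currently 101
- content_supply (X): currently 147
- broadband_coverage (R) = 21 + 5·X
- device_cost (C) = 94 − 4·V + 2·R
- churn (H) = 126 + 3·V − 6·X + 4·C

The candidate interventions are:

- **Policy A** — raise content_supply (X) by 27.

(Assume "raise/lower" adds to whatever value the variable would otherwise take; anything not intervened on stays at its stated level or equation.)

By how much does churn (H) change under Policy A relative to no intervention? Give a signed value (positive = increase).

918

Baseline:
  V = 101
  X = 147
  R = 21 + 5·147 = 756
  C = 94 − 4·101 + 2·756 = 1202
  H = 126 + 3·101 − 6·147 + 4·1202 = 4355
Policy A (X + 27):
  V = 101
  X = 147 + 27 = 174
  R = 21 + 5·174 = 891
  C = 94 − 4·101 + 2·891 = 1472
  H = 126 + 3·101 − 6·174 + 4·1472 = 5273
Change in H: 5273 − 4355 = 918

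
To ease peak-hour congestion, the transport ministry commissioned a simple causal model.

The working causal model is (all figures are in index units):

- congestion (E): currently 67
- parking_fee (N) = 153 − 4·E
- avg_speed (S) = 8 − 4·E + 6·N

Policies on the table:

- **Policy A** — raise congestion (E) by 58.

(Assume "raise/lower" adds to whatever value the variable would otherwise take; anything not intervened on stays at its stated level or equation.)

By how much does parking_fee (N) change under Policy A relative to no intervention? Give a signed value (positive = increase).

Baseline:
  E = 67
  N = 153 − 4·67 = -115
Policy A (E + 58):
  E = 67 + 58 = 125
  N = 153 − 4·125 = -347
Change in N: -347 − (-115) = -232

-232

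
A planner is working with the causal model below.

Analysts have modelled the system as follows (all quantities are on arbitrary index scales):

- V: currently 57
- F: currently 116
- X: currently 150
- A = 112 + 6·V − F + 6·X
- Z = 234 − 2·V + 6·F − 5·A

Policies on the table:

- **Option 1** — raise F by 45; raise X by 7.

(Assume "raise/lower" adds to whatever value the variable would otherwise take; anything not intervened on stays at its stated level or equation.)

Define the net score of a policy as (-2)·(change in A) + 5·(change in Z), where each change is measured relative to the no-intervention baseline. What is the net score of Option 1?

1431

Baseline:
  V = 57
  F = 116
  X = 150
  A = 112 + 6·57 − 116 + 6·150 = 1238
  Z = 234 − 2·57 + 6·116 − 5·1238 = -5374
Option 1 (F + 45, X + 7):
  V = 57
  F = 116 + 45 = 161
  X = 150 + 7 = 157
  A = 112 + 6·57 − 161 + 6·157 = 1235
  Z = 234 − 2·57 + 6·161 − 5·1235 = -5089
ΔA = 1235 − 1238 = -3; ΔZ = -5089 − (-5374) = 285
Score = (-2)·(-3) + 5·285 = 1431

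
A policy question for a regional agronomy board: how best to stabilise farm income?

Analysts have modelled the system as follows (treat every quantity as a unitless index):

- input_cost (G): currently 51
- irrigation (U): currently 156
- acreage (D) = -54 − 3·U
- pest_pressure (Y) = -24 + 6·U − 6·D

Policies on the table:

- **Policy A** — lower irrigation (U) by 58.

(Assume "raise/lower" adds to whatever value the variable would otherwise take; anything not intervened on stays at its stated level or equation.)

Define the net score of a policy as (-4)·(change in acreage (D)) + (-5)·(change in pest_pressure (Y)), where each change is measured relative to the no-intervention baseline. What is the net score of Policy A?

Baseline:
  U = 156
  D = -54 − 3·156 = -522
  Y = -24 + 6·156 − 6·(-522) = 4044
Policy A (U − 58):
  U = 156 − 58 = 98
  D = -54 − 3·98 = -348
  Y = -24 + 6·98 − 6·(-348) = 2652
ΔD = -348 − (-522) = 174; ΔY = 2652 − 4044 = -1392
Score = (-4)·174 + (-5)·(-1392) = 6264

6264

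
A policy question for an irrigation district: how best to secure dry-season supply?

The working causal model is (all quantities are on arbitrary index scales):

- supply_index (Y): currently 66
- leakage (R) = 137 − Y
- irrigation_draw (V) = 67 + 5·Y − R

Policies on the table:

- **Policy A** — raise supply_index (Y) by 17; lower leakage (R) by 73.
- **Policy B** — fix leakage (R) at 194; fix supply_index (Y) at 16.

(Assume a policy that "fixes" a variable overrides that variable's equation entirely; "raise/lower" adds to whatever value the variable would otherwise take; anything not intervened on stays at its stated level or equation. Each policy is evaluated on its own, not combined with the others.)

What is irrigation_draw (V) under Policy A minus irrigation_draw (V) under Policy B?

548

Policy A (Y + 17, R − 73):
  Y = 66 + 17 = 83
  R = 137 − 83 (−73 from intervention) = -19
  V = 67 + 5·83 − (-19) = 501
Policy B (R := 194, Y := 16):
  Y = 16
  R = 194
  V = 67 + 5·16 − 194 = -47
V: 501 − (-47) = 548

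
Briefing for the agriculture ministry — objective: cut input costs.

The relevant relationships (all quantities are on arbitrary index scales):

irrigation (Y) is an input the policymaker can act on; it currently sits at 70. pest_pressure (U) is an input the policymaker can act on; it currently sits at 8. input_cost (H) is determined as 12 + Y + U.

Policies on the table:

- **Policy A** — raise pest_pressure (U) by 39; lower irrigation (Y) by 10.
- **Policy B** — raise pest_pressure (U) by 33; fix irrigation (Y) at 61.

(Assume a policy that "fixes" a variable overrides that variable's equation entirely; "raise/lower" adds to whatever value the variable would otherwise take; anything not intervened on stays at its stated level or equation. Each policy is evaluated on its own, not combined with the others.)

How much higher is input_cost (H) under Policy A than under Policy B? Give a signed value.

Policy A (U + 39, Y − 10):
  Y = 70 − 10 = 60
  U = 8 + 39 = 47
  H = 12 + 60 + 47 = 119
Policy B (U + 33, Y := 61):
  Y = 61
  U = 8 + 33 = 41
  H = 12 + 61 + 41 = 114
H: 119 − 114 = 5

5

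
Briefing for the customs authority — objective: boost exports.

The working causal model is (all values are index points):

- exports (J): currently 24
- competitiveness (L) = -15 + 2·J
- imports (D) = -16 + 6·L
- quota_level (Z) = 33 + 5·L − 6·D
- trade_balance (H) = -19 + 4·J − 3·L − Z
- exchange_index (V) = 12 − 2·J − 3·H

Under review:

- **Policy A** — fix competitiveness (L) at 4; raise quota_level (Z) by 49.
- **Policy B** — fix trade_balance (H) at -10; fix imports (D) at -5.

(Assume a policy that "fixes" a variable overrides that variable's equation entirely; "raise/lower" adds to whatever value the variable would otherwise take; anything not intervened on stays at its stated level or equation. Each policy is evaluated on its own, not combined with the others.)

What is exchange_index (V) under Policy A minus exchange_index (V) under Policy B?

-63

Policy A (L := 4, Z + 49):
  J = 24
  L = 4
  D = -16 + 6·4 = 8
  Z = 33 + 5·4 − 6·8 (+49 from intervention) = 54
  H = -19 + 4·24 − 3·4 − 54 = 11
  V = 12 − 2·24 − 3·11 = -69
Policy B (H := -10, D := -5):
  J = 24
  L = -15 + 2·24 = 33
  D = -5
  Z = 33 + 5·33 − 6·(-5) = 228
  H = -10
  V = 12 − 2·24 − 3·(-10) = -6
V: -69 − (-6) = -63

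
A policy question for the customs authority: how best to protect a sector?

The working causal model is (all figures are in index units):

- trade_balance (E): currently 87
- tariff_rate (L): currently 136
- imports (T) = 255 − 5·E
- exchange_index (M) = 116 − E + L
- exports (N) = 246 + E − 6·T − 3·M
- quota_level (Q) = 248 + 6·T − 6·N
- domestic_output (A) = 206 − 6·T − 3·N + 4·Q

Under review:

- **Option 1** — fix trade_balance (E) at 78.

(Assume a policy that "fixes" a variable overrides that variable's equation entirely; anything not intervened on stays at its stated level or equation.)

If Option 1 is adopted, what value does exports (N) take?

Option 1 (E := 78):
  E = 78
  L = 136
  T = 255 − 5·78 = -135
  M = 116 − 78 + 136 = 174
  N = 246 + 78 − 6·(-135) − 3·174 = 612

612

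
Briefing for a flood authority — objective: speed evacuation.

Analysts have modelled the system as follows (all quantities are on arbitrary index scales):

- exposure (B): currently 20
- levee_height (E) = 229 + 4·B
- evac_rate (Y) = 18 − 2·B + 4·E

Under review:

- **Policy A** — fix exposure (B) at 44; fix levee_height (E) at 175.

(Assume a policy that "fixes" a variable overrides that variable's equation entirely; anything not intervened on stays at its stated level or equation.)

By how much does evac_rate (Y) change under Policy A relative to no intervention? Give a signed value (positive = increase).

Baseline:
  B = 20
  E = 229 + 4·20 = 309
  Y = 18 − 2·20 + 4·309 = 1214
Policy A (B := 44, E := 175):
  B = 44
  E = 175
  Y = 18 − 2·44 + 4·175 = 630
Change in Y: 630 − 1214 = -584

-584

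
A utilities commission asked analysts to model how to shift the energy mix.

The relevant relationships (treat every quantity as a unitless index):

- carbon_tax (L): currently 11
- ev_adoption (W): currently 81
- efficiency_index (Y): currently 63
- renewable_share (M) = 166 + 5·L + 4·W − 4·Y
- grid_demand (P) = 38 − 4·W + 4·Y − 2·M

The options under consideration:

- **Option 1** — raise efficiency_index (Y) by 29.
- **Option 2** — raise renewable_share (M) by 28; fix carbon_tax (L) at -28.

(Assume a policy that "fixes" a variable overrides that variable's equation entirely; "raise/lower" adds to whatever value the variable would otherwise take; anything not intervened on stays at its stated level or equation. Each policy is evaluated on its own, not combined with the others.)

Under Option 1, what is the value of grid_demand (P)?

Option 1 (Y + 29):
  L = 11
  W = 81
  Y = 63 + 29 = 92
  M = 166 + 5·11 + 4·81 − 4·92 = 177
  P = 38 − 4·81 + 4·92 − 2·177 = -272

-272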